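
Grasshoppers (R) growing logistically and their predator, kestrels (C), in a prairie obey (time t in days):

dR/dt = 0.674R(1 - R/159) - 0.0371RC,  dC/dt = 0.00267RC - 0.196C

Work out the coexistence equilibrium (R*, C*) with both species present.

From dC/dt = 0 with C > 0: 0.00267R* = 0.196, so R* = 73.4.
Substitute into dR/dt = 0: 0.674(1 - 73.4/159) = 0.0371C*.
The bracket is 0.538, giving C* = 0.363/0.0371 = 9.78.

R* ≈ 73.4, C* ≈ 9.78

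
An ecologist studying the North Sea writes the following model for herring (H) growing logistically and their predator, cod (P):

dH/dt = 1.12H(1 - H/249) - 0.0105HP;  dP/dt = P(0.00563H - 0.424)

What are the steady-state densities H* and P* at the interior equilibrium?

H* ≈ 75.3, P* ≈ 74.4

From dP/dt = 0 with P > 0: 0.00563H* = 0.424, so H* = 75.3.
Substitute into dH/dt = 0: 1.12(1 - 75.3/249) = 0.0105P*.
The bracket is 0.698, giving P* = 0.781/0.0105 = 74.4.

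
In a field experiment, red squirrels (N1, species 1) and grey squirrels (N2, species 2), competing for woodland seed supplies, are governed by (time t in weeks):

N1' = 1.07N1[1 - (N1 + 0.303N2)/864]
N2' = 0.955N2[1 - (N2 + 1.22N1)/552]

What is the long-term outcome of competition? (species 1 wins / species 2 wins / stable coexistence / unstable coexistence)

Compare the nullcline intercepts: K1/α12 = 864/0.303 = 2850 > K2 = 552; K2/α21 = 552/1.22 = 452 < K1 = 864.
Since the inequalities point opposite ways, species 1 can invade but species 2 cannot.

species 1 excludes species 2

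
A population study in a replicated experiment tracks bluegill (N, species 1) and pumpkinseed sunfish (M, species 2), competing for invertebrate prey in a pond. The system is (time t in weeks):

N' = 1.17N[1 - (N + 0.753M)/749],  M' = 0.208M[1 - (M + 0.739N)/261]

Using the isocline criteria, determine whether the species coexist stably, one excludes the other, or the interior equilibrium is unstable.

Compare the nullcline intercepts: K1/α12 = 749/0.753 = 995 > K2 = 261; K2/α21 = 261/0.739 = 353 < K1 = 749.
Since the inequalities point opposite ways, species 1 can invade but species 2 cannot.

species 1 excludes species 2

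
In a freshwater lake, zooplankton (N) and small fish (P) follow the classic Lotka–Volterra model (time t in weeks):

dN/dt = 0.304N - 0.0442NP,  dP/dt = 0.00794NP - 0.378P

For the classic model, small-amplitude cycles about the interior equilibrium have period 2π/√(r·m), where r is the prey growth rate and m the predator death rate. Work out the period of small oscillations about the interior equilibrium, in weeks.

T ≈ 18.5 weeks

Here r = 0.304 and m = 0.378, so r·m = 0.115.
ω = √0.115 = 0.339 per week, hence T = 2π/ω ≈ 18.5 weeks.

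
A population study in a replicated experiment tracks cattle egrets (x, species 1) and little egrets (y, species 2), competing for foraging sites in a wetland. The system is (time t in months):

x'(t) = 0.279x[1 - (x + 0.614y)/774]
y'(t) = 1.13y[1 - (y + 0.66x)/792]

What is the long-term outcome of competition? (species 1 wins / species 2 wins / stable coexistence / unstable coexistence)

stable coexistence

Compare the nullcline intercepts: K1/α12 = 774/0.614 = 1260 > K2 = 792; K2/α21 = 792/0.66 = 1200 > K1 = 774.
Since both inequalities hold, each species can invade when rare, so the interior equilibrium is stable.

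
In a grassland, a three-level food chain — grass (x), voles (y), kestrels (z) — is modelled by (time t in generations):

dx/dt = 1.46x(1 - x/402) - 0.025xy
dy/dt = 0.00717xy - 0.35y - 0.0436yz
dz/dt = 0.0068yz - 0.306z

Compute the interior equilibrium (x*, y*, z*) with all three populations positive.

x* ≈ 92.2, y* ≈ 45, z* ≈ 7.14

From dz/dt = 0: 0.0068y* = 0.306, so y* = 45.
From dx/dt = 0: 1.46(1 - x*/402) = 0.025·45, giving x* = 402·(1 - 0.771) = 92.2.
From dy/dt = 0: 0.00717·92.2 - 0.35 = 0.0436z*, so z* = 0.311/0.0436 = 7.14.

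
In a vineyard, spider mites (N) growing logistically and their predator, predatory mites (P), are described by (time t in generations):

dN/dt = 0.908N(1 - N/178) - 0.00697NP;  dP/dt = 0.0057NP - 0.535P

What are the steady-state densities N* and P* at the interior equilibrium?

N* ≈ 93.9, P* ≈ 61.6

From dP/dt = 0 with P > 0: 0.0057N* = 0.535, so N* = 93.9.
Substitute into dN/dt = 0: 0.908(1 - 93.9/178) = 0.00697P*.
The bracket is 0.473, giving P* = 0.429/0.00697 = 61.6.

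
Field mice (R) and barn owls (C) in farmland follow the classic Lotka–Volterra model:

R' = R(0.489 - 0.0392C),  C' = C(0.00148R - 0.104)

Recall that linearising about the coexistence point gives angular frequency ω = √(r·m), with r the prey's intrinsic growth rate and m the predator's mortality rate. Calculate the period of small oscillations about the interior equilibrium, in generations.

T ≈ 27.9 generations

Here r = 0.489 and m = 0.104, so r·m = 0.0509.
ω = √0.0509 = 0.226 per generation, hence T = 2π/ω ≈ 27.9 generations.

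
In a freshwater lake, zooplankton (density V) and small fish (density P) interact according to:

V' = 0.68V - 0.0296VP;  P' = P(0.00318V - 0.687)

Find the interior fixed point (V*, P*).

V* ≈ 216, P* ≈ 23

Set dP/dt = 0 with P > 0: 0.00318V - 0.687 = 0, so V* = 0.687/0.00318 = 216.
Set dV/dt = 0 with V > 0: 0.68 - 0.0296P = 0, so P* = 0.68/0.0296 = 23.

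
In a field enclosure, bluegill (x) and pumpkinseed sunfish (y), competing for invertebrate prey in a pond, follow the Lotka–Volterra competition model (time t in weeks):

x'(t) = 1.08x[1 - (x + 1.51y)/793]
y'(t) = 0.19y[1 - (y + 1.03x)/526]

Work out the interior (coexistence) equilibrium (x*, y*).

x* ≈ 2.27, y* ≈ 524

Setting both brackets to zero gives the nullclines x + 1.51y = 793 and 1.03x + y = 526.
Substituting y = 526 - 1.03x into the first: x(1 - 1.51·1.03) = 793 - 1.51·526.
So x* = -1.26/-0.555 = 2.27, and then y* = 526 - 1.03·2.27 = 524.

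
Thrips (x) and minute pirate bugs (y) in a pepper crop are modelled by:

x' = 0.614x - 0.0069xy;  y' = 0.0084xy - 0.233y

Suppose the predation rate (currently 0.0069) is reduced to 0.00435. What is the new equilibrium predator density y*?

y* ≈ 141

At the interior fixed point, setting dx/dt = 0 with x > 0 fixes y* = (prey growth rate)/(xy coefficient) — independent of the other coefficients.
With the change, y* = 0.614/0.00435 = 141; it rises from 89.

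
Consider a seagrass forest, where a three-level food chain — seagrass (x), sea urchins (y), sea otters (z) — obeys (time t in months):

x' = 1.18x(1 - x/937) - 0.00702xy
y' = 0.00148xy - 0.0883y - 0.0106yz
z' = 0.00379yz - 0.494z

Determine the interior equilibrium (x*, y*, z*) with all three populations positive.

From dz/dt = 0: 0.00379y* = 0.494, so y* = 130.
From dx/dt = 0: 1.18(1 - x*/937) = 0.00702·130, giving x* = 937·(1 - 0.775) = 210.
From dy/dt = 0: 0.00148·210 - 0.0883 = 0.0106z*, so z* = 0.223/0.0106 = 21.

x* ≈ 210, y* ≈ 130, z* ≈ 21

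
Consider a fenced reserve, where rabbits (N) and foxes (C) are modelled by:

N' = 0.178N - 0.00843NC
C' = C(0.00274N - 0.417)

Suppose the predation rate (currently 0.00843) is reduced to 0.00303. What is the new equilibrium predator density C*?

At the interior fixed point, setting dN/dt = 0 with N > 0 fixes C* = (prey growth rate)/(NC coefficient) — independent of the other coefficients.
With the change, C* = 0.178/0.00303 = 58.7; it rises from 21.1.

C* ≈ 58.7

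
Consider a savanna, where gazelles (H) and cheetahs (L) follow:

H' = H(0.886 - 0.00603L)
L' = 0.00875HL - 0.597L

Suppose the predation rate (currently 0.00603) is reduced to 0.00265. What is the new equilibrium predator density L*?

L* ≈ 334

At the interior fixed point, setting dH/dt = 0 with H > 0 fixes L* = (prey growth rate)/(HL coefficient) — independent of the other coefficients.
With the change, L* = 0.886/0.00265 = 334; it rises from 147.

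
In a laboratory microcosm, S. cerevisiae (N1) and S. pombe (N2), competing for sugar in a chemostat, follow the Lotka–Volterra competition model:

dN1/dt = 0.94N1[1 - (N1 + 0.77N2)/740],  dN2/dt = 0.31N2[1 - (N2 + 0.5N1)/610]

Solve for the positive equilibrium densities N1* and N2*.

Setting both brackets to zero gives the nullclines N1 + 0.77N2 = 740 and 0.5N1 + N2 = 610.
Substituting N2 = 610 - 0.5N1 into the first: N1(1 - 0.77·0.5) = 740 - 0.77·610.
So N1* = 270/0.615 = 440, and then N2* = 610 - 0.5·440 = 390.

N1* ≈ 440, N2* ≈ 390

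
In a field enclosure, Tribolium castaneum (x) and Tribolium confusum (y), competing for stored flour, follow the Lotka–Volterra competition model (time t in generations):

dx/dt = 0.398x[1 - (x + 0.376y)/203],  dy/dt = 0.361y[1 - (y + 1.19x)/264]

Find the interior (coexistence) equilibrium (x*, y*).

x* ≈ 188, y* ≈ 40.6

Setting both brackets to zero gives the nullclines x + 0.376y = 203 and 1.19x + y = 264.
Substituting y = 264 - 1.19x into the first: x(1 - 0.376·1.19) = 203 - 0.376·264.
So x* = 104/0.553 = 188, and then y* = 264 - 1.19·188 = 40.6.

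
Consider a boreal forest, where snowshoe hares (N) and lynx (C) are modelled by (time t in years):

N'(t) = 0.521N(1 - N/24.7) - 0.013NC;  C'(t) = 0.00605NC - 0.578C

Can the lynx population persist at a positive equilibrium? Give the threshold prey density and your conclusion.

Threshold N = 95.5; K < 95.5, so no, the predator goes extinct.

The predator equation gives dC/dt > 0 only when N > 0.578/0.00605 = 95.5.
Without the predator, N → K = 24.7. Since 24.7 < 95.5, the predator cannot invade.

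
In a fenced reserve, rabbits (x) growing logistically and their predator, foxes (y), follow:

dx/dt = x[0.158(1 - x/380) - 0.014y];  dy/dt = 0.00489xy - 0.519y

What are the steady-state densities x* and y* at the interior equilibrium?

x* ≈ 106, y* ≈ 8.13

From dy/dt = 0 with y > 0: 0.00489x* = 0.519, so x* = 106.
Substitute into dx/dt = 0: 0.158(1 - 106/380) = 0.014y*.
The bracket is 0.721, giving y* = 0.114/0.014 = 8.13.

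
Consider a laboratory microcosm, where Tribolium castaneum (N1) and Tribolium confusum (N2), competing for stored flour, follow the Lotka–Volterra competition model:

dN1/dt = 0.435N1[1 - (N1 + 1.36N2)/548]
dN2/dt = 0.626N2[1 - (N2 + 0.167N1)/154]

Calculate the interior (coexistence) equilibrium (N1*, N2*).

Setting both brackets to zero gives the nullclines N1 + 1.36N2 = 548 and 0.167N1 + N2 = 154.
Substituting N2 = 154 - 0.167N1 into the first: N1(1 - 1.36·0.167) = 548 - 1.36·154.
So N1* = 339/0.773 = 438, and then N2* = 154 - 0.167·438 = 80.8.

N1* ≈ 438, N2* ≈ 80.8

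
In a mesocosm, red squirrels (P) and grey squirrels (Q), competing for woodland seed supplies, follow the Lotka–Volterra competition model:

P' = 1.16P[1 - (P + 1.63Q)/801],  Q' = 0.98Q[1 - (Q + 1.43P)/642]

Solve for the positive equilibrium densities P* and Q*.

P* ≈ 184, Q* ≈ 378

Setting both brackets to zero gives the nullclines P + 1.63Q = 801 and 1.43P + Q = 642.
Substituting Q = 642 - 1.43P into the first: P(1 - 1.63·1.43) = 801 - 1.63·642.
So P* = -245/-1.33 = 184, and then Q* = 642 - 1.43·184 = 378.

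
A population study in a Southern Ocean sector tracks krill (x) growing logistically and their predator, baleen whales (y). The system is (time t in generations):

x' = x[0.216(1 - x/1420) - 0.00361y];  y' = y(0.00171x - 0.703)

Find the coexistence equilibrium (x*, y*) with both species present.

From dy/dt = 0 with y > 0: 0.00171x* = 0.703, so x* = 411.
Substitute into dx/dt = 0: 0.216(1 - 411/1420) = 0.00361y*.
The bracket is 0.71, giving y* = 0.153/0.00361 = 42.5.

x* ≈ 411, y* ≈ 42.5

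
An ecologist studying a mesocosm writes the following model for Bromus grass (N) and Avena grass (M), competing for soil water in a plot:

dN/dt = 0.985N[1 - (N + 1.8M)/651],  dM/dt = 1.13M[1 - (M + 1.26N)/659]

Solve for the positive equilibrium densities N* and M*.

Setting both brackets to zero gives the nullclines N + 1.8M = 651 and 1.26N + M = 659.
Substituting M = 659 - 1.26N into the first: N(1 - 1.8·1.26) = 651 - 1.8·659.
So N* = -535/-1.27 = 422, and then M* = 659 - 1.26·422 = 127.

N* ≈ 422, M* ≈ 127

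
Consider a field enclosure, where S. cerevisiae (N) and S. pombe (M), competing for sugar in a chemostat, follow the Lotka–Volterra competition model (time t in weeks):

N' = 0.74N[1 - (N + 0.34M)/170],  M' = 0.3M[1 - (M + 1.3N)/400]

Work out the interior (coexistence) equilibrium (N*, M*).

N* ≈ 60.9, M* ≈ 321

Setting both brackets to zero gives the nullclines N + 0.34M = 170 and 1.3N + M = 400.
Substituting M = 400 - 1.3N into the first: N(1 - 0.34·1.3) = 170 - 0.34·400.
So N* = 34/0.558 = 60.9, and then M* = 400 - 1.3·60.9 = 321.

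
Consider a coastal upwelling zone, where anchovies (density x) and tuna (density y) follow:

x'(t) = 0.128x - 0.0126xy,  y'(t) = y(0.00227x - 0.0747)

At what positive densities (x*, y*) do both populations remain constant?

Set dy/dt = 0 with y > 0: 0.00227x - 0.0747 = 0, so x* = 0.0747/0.00227 = 32.9.
Set dx/dt = 0 with x > 0: 0.128 - 0.0126y = 0, so y* = 0.128/0.0126 = 10.2.

x* ≈ 32.9, y* ≈ 10.2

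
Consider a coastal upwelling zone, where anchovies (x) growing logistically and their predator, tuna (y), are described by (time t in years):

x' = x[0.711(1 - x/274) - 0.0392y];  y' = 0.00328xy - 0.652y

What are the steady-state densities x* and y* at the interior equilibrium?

x* ≈ 199, y* ≈ 4.98

From dy/dt = 0 with y > 0: 0.00328x* = 0.652, so x* = 199.
Substitute into dx/dt = 0: 0.711(1 - 199/274) = 0.0392y*.
The bracket is 0.275, giving y* = 0.195/0.0392 = 4.98.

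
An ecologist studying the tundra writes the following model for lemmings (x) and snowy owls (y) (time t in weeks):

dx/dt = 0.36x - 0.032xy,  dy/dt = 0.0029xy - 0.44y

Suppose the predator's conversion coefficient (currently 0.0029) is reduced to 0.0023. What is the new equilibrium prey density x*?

At the interior fixed point, setting dy/dt = 0 with y > 0 fixes x* = (predator death rate)/(xy coefficient) — independent of the other coefficients.
With the change, x* = 0.44/0.0023 = 191; it rises from 152.

x* ≈ 191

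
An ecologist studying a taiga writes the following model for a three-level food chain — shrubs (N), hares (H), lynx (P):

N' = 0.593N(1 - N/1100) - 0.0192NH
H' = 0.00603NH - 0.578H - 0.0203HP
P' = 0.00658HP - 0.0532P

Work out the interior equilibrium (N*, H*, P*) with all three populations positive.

From dP/dt = 0: 0.00658H* = 0.0532, so H* = 8.09.
From dN/dt = 0: 0.593(1 - N*/1100) = 0.0192·8.09, giving N* = 1100·(1 - 0.262) = 812.
From dH/dt = 0: 0.00603·812 - 0.578 = 0.0203P*, so P* = 4.32/0.0203 = 213.

N* ≈ 812, H* ≈ 8.09, P* ≈ 213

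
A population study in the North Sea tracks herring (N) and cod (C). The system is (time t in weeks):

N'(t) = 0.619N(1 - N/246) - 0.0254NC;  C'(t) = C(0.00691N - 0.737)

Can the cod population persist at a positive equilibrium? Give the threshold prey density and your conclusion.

The predator equation gives dC/dt > 0 only when N > 0.737/0.00691 = 107.
Without the predator, N → K = 246. Since 246 > 107, the predator can invade and persist.

Threshold N = 107; K > 107, so yes, the predator persists.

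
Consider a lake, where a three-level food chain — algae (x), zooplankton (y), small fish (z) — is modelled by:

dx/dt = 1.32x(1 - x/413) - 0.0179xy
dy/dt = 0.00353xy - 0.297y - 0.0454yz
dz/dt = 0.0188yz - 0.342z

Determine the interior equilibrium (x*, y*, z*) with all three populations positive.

x* ≈ 311, y* ≈ 18.2, z* ≈ 17.6

From dz/dt = 0: 0.0188y* = 0.342, so y* = 18.2.
From dx/dt = 0: 1.32(1 - x*/413) = 0.0179·18.2, giving x* = 413·(1 - 0.247) = 311.
From dy/dt = 0: 0.00353·311 - 0.297 = 0.0454z*, so z* = 0.801/0.0454 = 17.6.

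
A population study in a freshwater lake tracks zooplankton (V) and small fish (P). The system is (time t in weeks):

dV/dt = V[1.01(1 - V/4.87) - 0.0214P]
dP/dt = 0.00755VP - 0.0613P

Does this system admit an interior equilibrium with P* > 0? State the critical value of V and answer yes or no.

The predator equation gives dP/dt > 0 only when V > 0.0613/0.00755 = 8.12.
Without the predator, V → K = 4.87. Since 4.87 < 8.12, the predator cannot invade.

Threshold V = 8.12; K < 8.12, so no, the predator goes extinct.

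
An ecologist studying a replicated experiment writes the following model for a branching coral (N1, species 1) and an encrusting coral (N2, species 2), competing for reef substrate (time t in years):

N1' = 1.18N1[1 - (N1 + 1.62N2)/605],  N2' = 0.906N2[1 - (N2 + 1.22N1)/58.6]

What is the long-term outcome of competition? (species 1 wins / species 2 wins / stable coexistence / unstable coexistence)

Compare the nullcline intercepts: K1/α12 = 605/1.62 = 373 > K2 = 58.6; K2/α21 = 58.6/1.22 = 48 < K1 = 605.
Since the inequalities point opposite ways, species 1 can invade but species 2 cannot.

species 1 excludes species 2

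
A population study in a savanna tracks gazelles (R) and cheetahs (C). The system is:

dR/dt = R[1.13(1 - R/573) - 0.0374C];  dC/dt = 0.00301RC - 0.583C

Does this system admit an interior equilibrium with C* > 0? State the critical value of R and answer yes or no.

The predator equation gives dC/dt > 0 only when R > 0.583/0.00301 = 194.
Without the predator, R → K = 573. Since 573 > 194, the predator can invade and persist.

Threshold R = 194; K > 194, so yes, the predator persists.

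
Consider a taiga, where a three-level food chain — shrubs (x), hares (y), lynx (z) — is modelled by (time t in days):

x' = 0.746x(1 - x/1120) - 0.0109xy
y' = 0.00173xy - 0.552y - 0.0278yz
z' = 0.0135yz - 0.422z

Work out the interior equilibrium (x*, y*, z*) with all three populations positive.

x* ≈ 608, y* ≈ 31.3, z* ≈ 18

From dz/dt = 0: 0.0135y* = 0.422, so y* = 31.3.
From dx/dt = 0: 0.746(1 - x*/1120) = 0.0109·31.3, giving x* = 1120·(1 - 0.457) = 608.
From dy/dt = 0: 0.00173·608 - 0.552 = 0.0278z*, so z* = 0.501/0.0278 = 18.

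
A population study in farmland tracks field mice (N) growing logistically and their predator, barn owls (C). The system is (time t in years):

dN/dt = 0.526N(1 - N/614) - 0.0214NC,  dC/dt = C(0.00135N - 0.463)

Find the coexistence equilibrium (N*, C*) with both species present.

From dC/dt = 0 with C > 0: 0.00135N* = 0.463, so N* = 343.
Substitute into dN/dt = 0: 0.526(1 - 343/614) = 0.0214C*.
The bracket is 0.441, giving C* = 0.232/0.0214 = 10.9.

N* ≈ 343, C* ≈ 10.9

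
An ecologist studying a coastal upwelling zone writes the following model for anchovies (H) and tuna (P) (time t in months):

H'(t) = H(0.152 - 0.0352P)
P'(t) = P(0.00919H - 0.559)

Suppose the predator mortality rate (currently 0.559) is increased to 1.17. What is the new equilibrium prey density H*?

At the interior fixed point, setting dP/dt = 0 with P > 0 fixes H* = (predator death rate)/(HP coefficient) — independent of the other coefficients.
With the change, H* = 1.17/0.00919 = 127; it rises from 60.8.

H* ≈ 127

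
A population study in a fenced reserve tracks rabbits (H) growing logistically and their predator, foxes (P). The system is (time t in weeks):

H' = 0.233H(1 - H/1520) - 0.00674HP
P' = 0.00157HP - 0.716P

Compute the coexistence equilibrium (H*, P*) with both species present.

H* ≈ 456, P* ≈ 24.2

From dP/dt = 0 with P > 0: 0.00157H* = 0.716, so H* = 456.
Substitute into dH/dt = 0: 0.233(1 - 456/1520) = 0.00674P*.
The bracket is 0.7, giving P* = 0.163/0.00674 = 24.2.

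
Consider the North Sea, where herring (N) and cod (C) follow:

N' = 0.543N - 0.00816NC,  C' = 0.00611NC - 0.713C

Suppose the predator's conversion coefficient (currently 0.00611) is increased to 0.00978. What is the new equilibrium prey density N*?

At the interior fixed point, setting dC/dt = 0 with C > 0 fixes N* = (predator death rate)/(NC coefficient) — independent of the other coefficients.
With the change, N* = 0.713/0.00978 = 72.9; it falls from 117.

N* ≈ 72.9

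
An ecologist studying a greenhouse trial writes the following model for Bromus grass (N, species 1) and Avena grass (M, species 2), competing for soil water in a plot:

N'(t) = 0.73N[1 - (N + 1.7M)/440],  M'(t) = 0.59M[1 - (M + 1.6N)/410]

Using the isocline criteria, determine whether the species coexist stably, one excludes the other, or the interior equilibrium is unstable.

Compare the nullcline intercepts: K1/α12 = 440/1.7 = 259 < K2 = 410; K2/α21 = 410/1.6 = 256 < K1 = 440.
Since both are reversed, neither can invade when rare; the interior point is a saddle.

unstable coexistence (outcome depends on initial conditions)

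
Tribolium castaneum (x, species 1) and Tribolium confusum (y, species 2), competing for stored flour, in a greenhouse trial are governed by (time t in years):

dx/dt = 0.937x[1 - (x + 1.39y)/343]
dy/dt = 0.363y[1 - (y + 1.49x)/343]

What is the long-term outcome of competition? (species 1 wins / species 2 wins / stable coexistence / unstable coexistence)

Compare the nullcline intercepts: K1/α12 = 343/1.39 = 247 < K2 = 343; K2/α21 = 343/1.49 = 230 < K1 = 343.
Since both are reversed, neither can invade when rare; the interior point is a saddle.

unstable coexistence (outcome depends on initial conditions)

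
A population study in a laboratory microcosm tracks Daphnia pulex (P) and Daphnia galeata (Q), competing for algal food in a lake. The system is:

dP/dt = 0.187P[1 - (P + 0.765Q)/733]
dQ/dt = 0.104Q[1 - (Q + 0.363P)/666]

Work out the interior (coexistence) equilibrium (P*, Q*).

P* ≈ 309, Q* ≈ 554

Setting both brackets to zero gives the nullclines P + 0.765Q = 733 and 0.363P + Q = 666.
Substituting Q = 666 - 0.363P into the first: P(1 - 0.765·0.363) = 733 - 0.765·666.
So P* = 224/0.722 = 309, and then Q* = 666 - 0.363·309 = 554.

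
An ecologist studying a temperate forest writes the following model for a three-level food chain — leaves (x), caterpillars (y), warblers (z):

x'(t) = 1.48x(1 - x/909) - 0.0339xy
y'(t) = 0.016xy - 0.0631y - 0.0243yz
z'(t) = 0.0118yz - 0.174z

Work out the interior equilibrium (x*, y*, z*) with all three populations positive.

From dz/dt = 0: 0.0118y* = 0.174, so y* = 14.7.
From dx/dt = 0: 1.48(1 - x*/909) = 0.0339·14.7, giving x* = 909·(1 - 0.338) = 602.
From dy/dt = 0: 0.016·602 - 0.0631 = 0.0243z*, so z* = 9.57/0.0243 = 394.

x* ≈ 602, y* ≈ 14.7, z* ≈ 394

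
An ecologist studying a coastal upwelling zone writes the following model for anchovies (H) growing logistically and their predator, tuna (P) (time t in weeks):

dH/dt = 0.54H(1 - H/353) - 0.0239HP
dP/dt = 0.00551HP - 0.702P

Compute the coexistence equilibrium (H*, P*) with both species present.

H* ≈ 127, P* ≈ 14.4

From dP/dt = 0 with P > 0: 0.00551H* = 0.702, so H* = 127.
Substitute into dH/dt = 0: 0.54(1 - 127/353) = 0.0239P*.
The bracket is 0.639, giving P* = 0.345/0.0239 = 14.4.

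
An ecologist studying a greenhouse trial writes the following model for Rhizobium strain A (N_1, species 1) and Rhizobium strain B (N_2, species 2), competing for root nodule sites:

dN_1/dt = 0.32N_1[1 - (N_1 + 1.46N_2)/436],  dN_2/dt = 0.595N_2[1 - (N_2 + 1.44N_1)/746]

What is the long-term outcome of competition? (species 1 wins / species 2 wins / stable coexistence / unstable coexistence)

species 2 excludes species 1

Compare the nullcline intercepts: K1/α12 = 436/1.46 = 299 < K2 = 746; K2/α21 = 746/1.44 = 518 > K1 = 436.
Since the inequalities point opposite ways, species 2 can invade but species 1 cannot.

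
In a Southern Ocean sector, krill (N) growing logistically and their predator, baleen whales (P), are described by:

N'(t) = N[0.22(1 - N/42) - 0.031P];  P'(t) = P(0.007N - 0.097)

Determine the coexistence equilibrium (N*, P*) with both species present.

From dP/dt = 0 with P > 0: 0.007N* = 0.097, so N* = 13.9.
Substitute into dN/dt = 0: 0.22(1 - 13.9/42) = 0.031P*.
The bracket is 0.67, giving P* = 0.147/0.031 = 4.76.

N* ≈ 13.9, P* ≈ 4.76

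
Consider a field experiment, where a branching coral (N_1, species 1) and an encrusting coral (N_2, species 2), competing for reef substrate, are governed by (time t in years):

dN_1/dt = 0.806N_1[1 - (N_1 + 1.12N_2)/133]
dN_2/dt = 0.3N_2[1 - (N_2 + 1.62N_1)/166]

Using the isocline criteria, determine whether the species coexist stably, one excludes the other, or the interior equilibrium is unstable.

unstable coexistence (outcome depends on initial conditions)

Compare the nullcline intercepts: K1/α12 = 133/1.12 = 119 < K2 = 166; K2/α21 = 166/1.62 = 102 < K1 = 133.
Since both are reversed, neither can invade when rare; the interior point is a saddle.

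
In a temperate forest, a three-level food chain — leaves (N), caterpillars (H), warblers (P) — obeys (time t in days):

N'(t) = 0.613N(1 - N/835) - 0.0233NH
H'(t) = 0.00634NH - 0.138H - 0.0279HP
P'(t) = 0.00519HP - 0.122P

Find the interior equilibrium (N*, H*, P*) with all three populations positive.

N* ≈ 88.9, H* ≈ 23.5, P* ≈ 15.3

From dP/dt = 0: 0.00519H* = 0.122, so H* = 23.5.
From dN/dt = 0: 0.613(1 - N*/835) = 0.0233·23.5, giving N* = 835·(1 - 0.893) = 88.9.
From dH/dt = 0: 0.00634·88.9 - 0.138 = 0.0279P*, so P* = 0.426/0.0279 = 15.3.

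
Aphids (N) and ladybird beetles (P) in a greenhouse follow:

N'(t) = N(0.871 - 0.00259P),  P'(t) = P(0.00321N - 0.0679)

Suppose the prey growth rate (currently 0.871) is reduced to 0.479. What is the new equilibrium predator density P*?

At the interior fixed point, setting dN/dt = 0 with N > 0 fixes P* = (prey growth rate)/(NP coefficient) — independent of the other coefficients.
With the change, P* = 0.479/0.00259 = 185; it falls from 336.

P* ≈ 185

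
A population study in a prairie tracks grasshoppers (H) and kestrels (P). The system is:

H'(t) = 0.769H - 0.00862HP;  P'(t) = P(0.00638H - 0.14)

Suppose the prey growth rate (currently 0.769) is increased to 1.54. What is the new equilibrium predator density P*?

At the interior fixed point, setting dH/dt = 0 with H > 0 fixes P* = (prey growth rate)/(HP coefficient) — independent of the other coefficients.
With the change, P* = 1.54/0.00862 = 179; it rises from 89.2.

P* ≈ 179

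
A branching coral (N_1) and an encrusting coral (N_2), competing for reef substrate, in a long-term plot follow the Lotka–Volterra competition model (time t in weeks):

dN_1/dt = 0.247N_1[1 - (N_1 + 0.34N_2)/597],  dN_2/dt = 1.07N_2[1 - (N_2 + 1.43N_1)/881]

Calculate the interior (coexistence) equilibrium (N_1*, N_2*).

N_1* ≈ 579, N_2* ≈ 53.1

Setting both brackets to zero gives the nullclines N_1 + 0.34N_2 = 597 and 1.43N_1 + N_2 = 881.
Substituting N_2 = 881 - 1.43N_1 into the first: N_1(1 - 0.34·1.43) = 597 - 0.34·881.
So N_1* = 297/0.514 = 579, and then N_2* = 881 - 1.43·579 = 53.1.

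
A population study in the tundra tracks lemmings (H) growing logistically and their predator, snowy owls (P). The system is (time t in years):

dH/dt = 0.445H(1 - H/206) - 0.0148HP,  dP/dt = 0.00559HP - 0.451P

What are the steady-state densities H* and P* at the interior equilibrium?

H* ≈ 80.7, P* ≈ 18.3

From dP/dt = 0 with P > 0: 0.00559H* = 0.451, so H* = 80.7.
Substitute into dH/dt = 0: 0.445(1 - 80.7/206) = 0.0148P*.
The bracket is 0.608, giving P* = 0.271/0.0148 = 18.3.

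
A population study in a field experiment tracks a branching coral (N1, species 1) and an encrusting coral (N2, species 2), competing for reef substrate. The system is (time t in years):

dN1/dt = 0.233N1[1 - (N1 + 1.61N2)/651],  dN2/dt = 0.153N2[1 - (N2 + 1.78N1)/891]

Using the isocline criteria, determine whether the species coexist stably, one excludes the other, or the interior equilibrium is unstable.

unstable coexistence (outcome depends on initial conditions)

Compare the nullcline intercepts: K1/α12 = 651/1.61 = 404 < K2 = 891; K2/α21 = 891/1.78 = 501 < K1 = 651.
Since both are reversed, neither can invade when rare; the interior point is a saddle.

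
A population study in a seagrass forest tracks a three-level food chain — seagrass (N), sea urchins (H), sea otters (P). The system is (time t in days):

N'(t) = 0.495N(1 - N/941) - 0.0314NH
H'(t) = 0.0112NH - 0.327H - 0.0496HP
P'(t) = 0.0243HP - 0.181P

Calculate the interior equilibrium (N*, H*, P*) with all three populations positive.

N* ≈ 496, H* ≈ 7.45, P* ≈ 105

From dP/dt = 0: 0.0243H* = 0.181, so H* = 7.45.
From dN/dt = 0: 0.495(1 - N*/941) = 0.0314·7.45, giving N* = 941·(1 - 0.472) = 496.
From dH/dt = 0: 0.0112·496 - 0.327 = 0.0496P*, so P* = 5.23/0.0496 = 105.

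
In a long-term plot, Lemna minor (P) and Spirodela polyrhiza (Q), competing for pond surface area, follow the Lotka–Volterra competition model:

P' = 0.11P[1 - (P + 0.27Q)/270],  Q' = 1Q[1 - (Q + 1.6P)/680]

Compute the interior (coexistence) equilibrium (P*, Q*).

Setting both brackets to zero gives the nullclines P + 0.27Q = 270 and 1.6P + Q = 680.
Substituting Q = 680 - 1.6P into the first: P(1 - 0.27·1.6) = 270 - 0.27·680.
So P* = 86.4/0.568 = 152, and then Q* = 680 - 1.6·152 = 437.

P* ≈ 152, Q* ≈ 437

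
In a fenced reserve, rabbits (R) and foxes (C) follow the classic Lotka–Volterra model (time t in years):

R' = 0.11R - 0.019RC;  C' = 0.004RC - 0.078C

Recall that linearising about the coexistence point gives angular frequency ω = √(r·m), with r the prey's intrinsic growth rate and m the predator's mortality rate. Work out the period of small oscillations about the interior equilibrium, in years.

Here r = 0.11 and m = 0.078, so r·m = 0.00858.
ω = √0.00858 = 0.0926 per year, hence T = 2π/ω ≈ 67.8 years.

T ≈ 67.8 years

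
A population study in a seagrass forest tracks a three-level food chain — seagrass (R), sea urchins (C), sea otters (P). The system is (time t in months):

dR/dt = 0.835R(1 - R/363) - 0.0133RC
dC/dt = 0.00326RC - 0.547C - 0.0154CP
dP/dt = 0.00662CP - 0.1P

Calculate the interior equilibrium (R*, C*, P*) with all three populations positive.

R* ≈ 276, C* ≈ 15.1, P* ≈ 22.8

From dP/dt = 0: 0.00662C* = 0.1, so C* = 15.1.
From dR/dt = 0: 0.835(1 - R*/363) = 0.0133·15.1, giving R* = 363·(1 - 0.241) = 276.
From dC/dt = 0: 0.00326·276 - 0.547 = 0.0154P*, so P* = 0.352/0.0154 = 22.8.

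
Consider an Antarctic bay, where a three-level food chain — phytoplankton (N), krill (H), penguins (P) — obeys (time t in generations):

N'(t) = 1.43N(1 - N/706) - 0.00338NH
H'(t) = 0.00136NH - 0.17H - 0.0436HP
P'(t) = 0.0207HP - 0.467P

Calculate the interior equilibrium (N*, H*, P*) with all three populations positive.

From dP/dt = 0: 0.0207H* = 0.467, so H* = 22.6.
From dN/dt = 0: 1.43(1 - N*/706) = 0.00338·22.6, giving N* = 706·(1 - 0.0533) = 668.
From dH/dt = 0: 0.00136·668 - 0.17 = 0.0436P*, so P* = 0.739/0.0436 = 16.9.

N* ≈ 668, H* ≈ 22.6, P* ≈ 16.9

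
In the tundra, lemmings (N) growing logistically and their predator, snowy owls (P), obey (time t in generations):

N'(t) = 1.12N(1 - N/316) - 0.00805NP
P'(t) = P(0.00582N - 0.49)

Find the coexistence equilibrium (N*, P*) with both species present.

N* ≈ 84.2, P* ≈ 102

From dP/dt = 0 with P > 0: 0.00582N* = 0.49, so N* = 84.2.
Substitute into dN/dt = 0: 1.12(1 - 84.2/316) = 0.00805P*.
The bracket is 0.734, giving P* = 0.822/0.00805 = 102.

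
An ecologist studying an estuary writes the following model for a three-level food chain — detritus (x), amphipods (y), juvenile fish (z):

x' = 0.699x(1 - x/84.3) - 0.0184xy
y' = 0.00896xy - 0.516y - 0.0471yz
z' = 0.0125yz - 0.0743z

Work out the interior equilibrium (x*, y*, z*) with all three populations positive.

From dz/dt = 0: 0.0125y* = 0.0743, so y* = 5.94.
From dx/dt = 0: 0.699(1 - x*/84.3) = 0.0184·5.94, giving x* = 84.3·(1 - 0.156) = 71.1.
From dy/dt = 0: 0.00896·71.1 - 0.516 = 0.0471z*, so z* = 0.121/0.0471 = 2.57.

x* ≈ 71.1, y* ≈ 5.94, z* ≈ 2.57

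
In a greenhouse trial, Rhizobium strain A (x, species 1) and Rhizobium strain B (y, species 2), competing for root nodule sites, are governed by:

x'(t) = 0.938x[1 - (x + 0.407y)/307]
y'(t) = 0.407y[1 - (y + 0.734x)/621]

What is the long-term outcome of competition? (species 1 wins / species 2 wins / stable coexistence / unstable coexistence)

Compare the nullcline intercepts: K1/α12 = 307/0.407 = 754 > K2 = 621; K2/α21 = 621/0.734 = 846 > K1 = 307.
Since both inequalities hold, each species can invade when rare, so the interior equilibrium is stable.

stable coexistence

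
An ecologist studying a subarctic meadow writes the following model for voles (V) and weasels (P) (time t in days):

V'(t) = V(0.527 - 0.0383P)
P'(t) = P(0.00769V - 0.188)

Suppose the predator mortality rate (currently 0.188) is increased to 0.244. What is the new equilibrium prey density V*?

At the interior fixed point, setting dP/dt = 0 with P > 0 fixes V* = (predator death rate)/(VP coefficient) — independent of the other coefficients.
With the change, V* = 0.244/0.00769 = 31.7; it rises from 24.4.

V* ≈ 31.7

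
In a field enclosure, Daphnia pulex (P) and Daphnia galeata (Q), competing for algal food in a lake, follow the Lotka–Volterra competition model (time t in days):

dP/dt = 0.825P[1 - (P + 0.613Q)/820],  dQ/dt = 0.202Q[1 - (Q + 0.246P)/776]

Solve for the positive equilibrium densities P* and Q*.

P* ≈ 405, Q* ≈ 676

Setting both brackets to zero gives the nullclines P + 0.613Q = 820 and 0.246P + Q = 776.
Substituting Q = 776 - 0.246P into the first: P(1 - 0.613·0.246) = 820 - 0.613·776.
So P* = 344/0.849 = 405, and then Q* = 776 - 0.246·405 = 676.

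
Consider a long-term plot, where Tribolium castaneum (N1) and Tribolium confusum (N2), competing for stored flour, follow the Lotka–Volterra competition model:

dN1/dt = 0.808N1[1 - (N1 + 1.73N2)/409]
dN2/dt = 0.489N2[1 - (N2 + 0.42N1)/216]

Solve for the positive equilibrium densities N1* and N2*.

Setting both brackets to zero gives the nullclines N1 + 1.73N2 = 409 and 0.42N1 + N2 = 216.
Substituting N2 = 216 - 0.42N1 into the first: N1(1 - 1.73·0.42) = 409 - 1.73·216.
So N1* = 35.3/0.273 = 129, and then N2* = 216 - 0.42·129 = 162.

N1* ≈ 129, N2* ≈ 162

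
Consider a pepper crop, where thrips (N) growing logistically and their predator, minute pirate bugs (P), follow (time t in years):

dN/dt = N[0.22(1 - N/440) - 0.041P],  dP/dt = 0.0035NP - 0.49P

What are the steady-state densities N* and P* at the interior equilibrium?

N* ≈ 140, P* ≈ 3.66

From dP/dt = 0 with P > 0: 0.0035N* = 0.49, so N* = 140.
Substitute into dN/dt = 0: 0.22(1 - 140/440) = 0.041P*.
The bracket is 0.682, giving P* = 0.15/0.041 = 3.66.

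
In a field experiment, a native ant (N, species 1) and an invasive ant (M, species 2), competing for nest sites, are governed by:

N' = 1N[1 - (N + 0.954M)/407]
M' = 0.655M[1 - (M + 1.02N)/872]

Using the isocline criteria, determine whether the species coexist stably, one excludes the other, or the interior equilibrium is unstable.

Compare the nullcline intercepts: K1/α12 = 407/0.954 = 427 < K2 = 872; K2/α21 = 872/1.02 = 855 > K1 = 407.
Since the inequalities point opposite ways, species 2 can invade but species 1 cannot.

species 2 excludes species 1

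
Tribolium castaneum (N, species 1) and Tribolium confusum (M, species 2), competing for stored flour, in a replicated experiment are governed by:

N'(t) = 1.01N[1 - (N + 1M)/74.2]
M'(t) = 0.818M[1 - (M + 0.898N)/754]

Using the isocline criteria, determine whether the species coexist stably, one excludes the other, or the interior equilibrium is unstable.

species 2 excludes species 1

Compare the nullcline intercepts: K1/α12 = 74.2/1 = 74.2 < K2 = 754; K2/α21 = 754/0.898 = 840 > K1 = 74.2.
Since the inequalities point opposite ways, species 2 can invade but species 1 cannot.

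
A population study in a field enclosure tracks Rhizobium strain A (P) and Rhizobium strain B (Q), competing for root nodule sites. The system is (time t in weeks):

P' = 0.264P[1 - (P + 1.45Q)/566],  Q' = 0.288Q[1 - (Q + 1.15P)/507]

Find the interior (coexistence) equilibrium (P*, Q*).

Setting both brackets to zero gives the nullclines P + 1.45Q = 566 and 1.15P + Q = 507.
Substituting Q = 507 - 1.15P into the first: P(1 - 1.45·1.15) = 566 - 1.45·507.
So P* = -169/-0.667 = 253, and then Q* = 507 - 1.15·253 = 216.

P* ≈ 253, Q* ≈ 216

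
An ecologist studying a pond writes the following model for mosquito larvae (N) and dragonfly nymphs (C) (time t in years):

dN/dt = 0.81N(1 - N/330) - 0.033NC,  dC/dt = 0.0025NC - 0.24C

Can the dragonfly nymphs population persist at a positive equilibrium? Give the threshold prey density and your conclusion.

Threshold N = 96; K > 96, so yes, the predator persists.

The predator equation gives dC/dt > 0 only when N > 0.24/0.0025 = 96.
Without the predator, N → K = 330. Since 330 > 96, the predator can invade and persist.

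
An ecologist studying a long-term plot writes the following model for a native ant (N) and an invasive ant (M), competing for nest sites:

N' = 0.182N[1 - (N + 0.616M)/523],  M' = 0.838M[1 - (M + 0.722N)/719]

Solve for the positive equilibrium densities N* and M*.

N* ≈ 144, M* ≈ 615

Setting both brackets to zero gives the nullclines N + 0.616M = 523 and 0.722N + M = 719.
Substituting M = 719 - 0.722N into the first: N(1 - 0.616·0.722) = 523 - 0.616·719.
So N* = 80.1/0.555 = 144, and then M* = 719 - 0.722·144 = 615.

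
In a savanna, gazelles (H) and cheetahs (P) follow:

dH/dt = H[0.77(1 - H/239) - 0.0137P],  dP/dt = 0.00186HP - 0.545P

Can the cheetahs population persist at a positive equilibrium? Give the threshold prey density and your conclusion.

The predator equation gives dP/dt > 0 only when H > 0.545/0.00186 = 293.
Without the predator, H → K = 239. Since 239 < 293, the predator cannot invade.

Threshold H = 293; K < 293, so no, the predator goes extinct.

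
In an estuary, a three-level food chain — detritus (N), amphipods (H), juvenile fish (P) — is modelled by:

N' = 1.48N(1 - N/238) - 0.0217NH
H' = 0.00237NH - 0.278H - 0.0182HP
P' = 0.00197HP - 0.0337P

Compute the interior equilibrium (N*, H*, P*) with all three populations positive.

From dP/dt = 0: 0.00197H* = 0.0337, so H* = 17.1.
From dN/dt = 0: 1.48(1 - N*/238) = 0.0217·17.1, giving N* = 238·(1 - 0.251) = 178.
From dH/dt = 0: 0.00237·178 - 0.278 = 0.0182P*, so P* = 0.145/0.0182 = 7.94.

N* ≈ 178, H* ≈ 17.1, P* ≈ 7.94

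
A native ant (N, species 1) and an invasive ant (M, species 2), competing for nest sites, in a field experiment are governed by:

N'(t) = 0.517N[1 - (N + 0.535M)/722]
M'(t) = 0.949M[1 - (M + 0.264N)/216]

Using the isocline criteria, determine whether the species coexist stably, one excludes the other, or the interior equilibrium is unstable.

stable coexistence

Compare the nullcline intercepts: K1/α12 = 722/0.535 = 1350 > K2 = 216; K2/α21 = 216/0.264 = 818 > K1 = 722.
Since both inequalities hold, each species can invade when rare, so the interior equilibrium is stable.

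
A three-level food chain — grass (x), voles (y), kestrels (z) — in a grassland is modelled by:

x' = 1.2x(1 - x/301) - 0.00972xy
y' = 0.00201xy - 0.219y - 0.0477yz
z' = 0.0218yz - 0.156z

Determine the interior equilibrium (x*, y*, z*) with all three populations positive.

x* ≈ 284, y* ≈ 7.16, z* ≈ 7.36

From dz/dt = 0: 0.0218y* = 0.156, so y* = 7.16.
From dx/dt = 0: 1.2(1 - x*/301) = 0.00972·7.16, giving x* = 301·(1 - 0.058) = 284.
From dy/dt = 0: 0.00201·284 - 0.219 = 0.0477z*, so z* = 0.351/0.0477 = 7.36.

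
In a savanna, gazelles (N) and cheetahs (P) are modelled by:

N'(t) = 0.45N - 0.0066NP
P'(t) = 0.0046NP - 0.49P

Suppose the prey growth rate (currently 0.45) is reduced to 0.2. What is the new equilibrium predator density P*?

At the interior fixed point, setting dN/dt = 0 with N > 0 fixes P* = (prey growth rate)/(NP coefficient) — independent of the other coefficients.
With the change, P* = 0.2/0.0066 = 30.3; it falls from 68.2.

P* ≈ 30.3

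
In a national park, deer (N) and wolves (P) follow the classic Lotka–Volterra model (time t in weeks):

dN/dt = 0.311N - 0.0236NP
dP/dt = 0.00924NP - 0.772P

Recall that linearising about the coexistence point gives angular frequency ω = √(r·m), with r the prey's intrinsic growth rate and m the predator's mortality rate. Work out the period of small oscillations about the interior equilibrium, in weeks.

T ≈ 12.8 weeks

Here r = 0.311 and m = 0.772, so r·m = 0.24.
ω = √0.24 = 0.49 per week, hence T = 2π/ω ≈ 12.8 weeks.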